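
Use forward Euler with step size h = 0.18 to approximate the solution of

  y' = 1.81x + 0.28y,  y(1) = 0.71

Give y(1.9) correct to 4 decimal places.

3.3263

Euler: y_{n+1} = y_n + h·f(x_n, y_n).
x=1.000000, y=0.710000: f=2.008800 → y ← 0.710000 + 0.18·2.008800 = 1.071584
x=1.180000, y=1.071584: f=2.435844 → y ← 1.071584 + 0.18·2.435844 = 1.510036
x=1.360000, y=1.510036: f=2.884410 → y ← 1.510036 + 0.18·2.884410 = 2.029230
x=1.540000, y=2.029230: f=3.355584 → y ← 2.029230 + 0.18·3.355584 = 2.633235
x=1.720000, y=2.633235: f=3.850506 → y ← 2.633235 + 0.18·3.850506 = 3.326326
y(1.9) ≈ 3.3263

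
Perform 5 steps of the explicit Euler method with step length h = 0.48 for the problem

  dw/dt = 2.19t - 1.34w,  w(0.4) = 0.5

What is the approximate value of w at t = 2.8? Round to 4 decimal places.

Euler: w_{n+1} = w_n + h·f(t_n, w_n).
t=0.400000, w=0.500000: f=0.206000 → w ← 0.500000 + 0.48·0.206000 = 0.598880
t=0.880000, w=0.598880: f=1.124701 → w ← 0.598880 + 0.48·1.124701 = 1.138736
t=1.360000, w=1.138736: f=1.452493 → w ← 1.138736 + 0.48·1.452493 = 1.835933
t=1.840000, w=1.835933: f=1.569450 → w ← 1.835933 + 0.48·1.569450 = 2.589269
t=2.320000, w=2.589269: f=1.611180 → w ← 2.589269 + 0.48·1.611180 = 3.362635
w(2.8) ≈ 3.3626

3.3626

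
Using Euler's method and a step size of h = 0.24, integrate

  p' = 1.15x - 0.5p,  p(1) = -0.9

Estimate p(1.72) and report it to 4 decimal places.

0.3101

Euler: p_{n+1} = p_n + h·f(x_n, p_n).
x=1.000000, p=-0.900000: f=1.600000 → p ← -0.900000 + 0.24·1.600000 = -0.516000
x=1.240000, p=-0.516000: f=1.684000 → p ← -0.516000 + 0.24·1.684000 = -0.111840
x=1.480000, p=-0.111840: f=1.757920 → p ← -0.111840 + 0.24·1.757920 = 0.310061
p(1.72) ≈ 0.3101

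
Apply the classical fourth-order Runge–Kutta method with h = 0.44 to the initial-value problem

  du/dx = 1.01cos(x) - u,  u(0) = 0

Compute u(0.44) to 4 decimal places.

0.3466

RK4: k1 = f(x_n, u_n); k2 = f(x_n + h/2, u_n + (h/2)·k1); k3 = f(x_n + h/2, u_n + (h/2)·k2); k4 = f(x_n + h, u_n + h·k3); u_{n+1} = u_n + (h/6)·(k1 + 2k2 + 2k3 + k4).
x=0.000000, u=0.000000:
  k1 = f(0.000000, 0.000000) = 1.010000
  k2 = f(0.220000, 0.222200) = 0.763456
  k3 = f(0.220000, 0.167960) = 0.817696
  k4 = f(0.440000, 0.359786) = 0.554013
  u ← 0.000000 + (0.44/6)·(k1 + 2k2 + 2k3 + k4) = 0.346597
u(0.44) ≈ 0.3466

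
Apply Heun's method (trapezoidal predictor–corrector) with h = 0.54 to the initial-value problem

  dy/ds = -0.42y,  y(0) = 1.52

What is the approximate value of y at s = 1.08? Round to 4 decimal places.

Heun: k1 = f(s_n, y_n); k2 = f(s_n + h, y_n + h·k1); y_{n+1} = y_n + (h/2)·(k1 + k2).
s=0.000000, y=1.520000:
  k1 = f(0.000000, 1.520000) = -0.638400
  k2 = f(0.540000, 1.175264) = -0.493611
  y ← 1.520000 + (0.54/2)·(-0.638400 + (-0.493611)) = 1.214357
s=0.540000, y=1.214357:
  k1 = f(0.540000, 1.214357) = -0.510030
  k2 = f(1.080000, 0.938941) = -0.394355
  y ← 1.214357 + (0.54/2)·(-0.510030 + (-0.394355)) = 0.970173
y(1.08) ≈ 0.9702

0.9702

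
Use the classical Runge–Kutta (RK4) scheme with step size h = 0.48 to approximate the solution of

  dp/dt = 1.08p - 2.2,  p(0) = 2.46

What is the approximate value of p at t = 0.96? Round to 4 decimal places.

RK4: k1 = f(t_n, p_n); k2 = f(t_n + h/2, p_n + (h/2)·k1); k3 = f(t_n + h/2, p_n + (h/2)·k2); k4 = f(t_n + h, p_n + h·k3); p_{n+1} = p_n + (h/6)·(k1 + 2k2 + 2k3 + k4).
t=0.000000, p=2.460000:
  k1 = f(0.000000, 2.460000) = 0.456800
  k2 = f(0.240000, 2.569632) = 0.575203
  k3 = f(0.240000, 2.598049) = 0.605893
  k4 = f(0.480000, 2.750828) = 0.770895
  p ← 2.460000 + (0.48/6)·(k1 + 2k2 + 2k3 + k4) = 2.747191
t=0.480000, p=2.747191:
  k1 = f(0.480000, 2.747191) = 0.766966
  k2 = f(0.720000, 2.931263) = 0.965764
  k3 = f(0.720000, 2.978974) = 1.017292
  k4 = f(0.960000, 3.235491) = 1.294330
  p ← 2.747191 + (0.48/6)·(k1 + 2k2 + 2k3 + k4) = 3.229383
p(0.96) ≈ 3.2294

3.2294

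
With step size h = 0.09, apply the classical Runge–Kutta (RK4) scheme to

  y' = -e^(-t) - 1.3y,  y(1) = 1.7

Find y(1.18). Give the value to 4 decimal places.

1.2915

RK4: k1 = f(t_n, y_n); k2 = f(t_n + h/2, y_n + (h/2)·k1); k3 = f(t_n + h/2, y_n + (h/2)·k2); k4 = f(t_n + h, y_n + h·k3); y_{n+1} = y_n + (h/6)·(k1 + 2k2 + 2k3 + k4).
t=1.000000, y=1.700000:
  k1 = f(1.000000, 1.700000) = -2.577879
  k2 = f(1.045000, 1.583995) = -2.410886
  k3 = f(1.045000, 1.591510) = -2.420655
  k4 = f(1.090000, 1.482141) = -2.263000
  y ← 1.700000 + (0.09/6)·(k1 + 2k2 + 2k3 + k4) = 1.482441
t=1.090000, y=1.482441:
  k1 = f(1.090000, 1.482441) = -2.263389
  k2 = f(1.135000, 1.380588) = -2.116187
  k3 = f(1.135000, 1.387212) = -2.124798
  k4 = f(1.180000, 1.291209) = -1.985850
  y ← 1.482441 + (0.09/6)·(k1 + 2k2 + 2k3 + k4) = 1.291472
y(1.18) ≈ 1.2915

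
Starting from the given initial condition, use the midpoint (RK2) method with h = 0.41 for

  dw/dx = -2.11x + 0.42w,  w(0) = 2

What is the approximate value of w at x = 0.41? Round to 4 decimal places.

2.1967

Midpoint: k1 = f(x_n, w_n); k2 = f(x_n + h/2, w_n + (h/2)·k1); w_{n+1} = w_n + h·k2.
x=0.000000, w=2.000000:
  k1 = f(0.000000, 2.000000) = 0.840000
  k2 = f(0.205000, 2.172200) = 0.479774
  w ← 2.000000 + 0.41·0.479774 = 2.196707
w(0.41) ≈ 2.1967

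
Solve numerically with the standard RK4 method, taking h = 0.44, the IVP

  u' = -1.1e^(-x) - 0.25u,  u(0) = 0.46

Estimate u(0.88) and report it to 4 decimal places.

-0.1995

RK4: k1 = f(x_n, u_n); k2 = f(x_n + h/2, u_n + (h/2)·k1); k3 = f(x_n + h/2, u_n + (h/2)·k2); k4 = f(x_n + h, u_n + h·k3); u_{n+1} = u_n + (h/6)·(k1 + 2k2 + 2k3 + k4).
x=0.000000, u=0.460000:
  k1 = f(0.000000, 0.460000) = -1.215000
  k2 = f(0.220000, 0.192700) = -0.930946
  k3 = f(0.220000, 0.255192) = -0.946569
  k4 = f(0.440000, 0.043510) = -0.719318
  u ← 0.460000 + (0.44/6)·(k1 + 2k2 + 2k3 + k4) = 0.042781
x=0.440000, u=0.042781:
  k1 = f(0.440000, 0.042781) = -0.719135
  k2 = f(0.660000, -0.115429) = -0.539679
  k3 = f(0.660000, -0.075948) = -0.549549
  k4 = f(0.880000, -0.199020) = -0.406506
  u ← 0.042781 + (0.44/6)·(k1 + 2k2 + 2k3 + k4) = -0.199519
u(0.88) ≈ -0.1995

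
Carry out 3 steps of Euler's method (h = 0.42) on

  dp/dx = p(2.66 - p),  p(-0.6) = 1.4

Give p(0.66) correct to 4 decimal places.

Euler: p_{n+1} = p_n + h·f(x_n, p_n).
x=-0.600000, p=1.400000: f=1.764000 → p ← 1.400000 + 0.42·1.764000 = 2.140880
x=-0.180000, p=2.140880: f=1.111374 → p ← 2.140880 + 0.42·1.111374 = 2.607657
x=0.240000, p=2.607657: f=0.136493 → p ← 2.607657 + 0.42·0.136493 = 2.664984
p(0.66) ≈ 2.6650

2.6650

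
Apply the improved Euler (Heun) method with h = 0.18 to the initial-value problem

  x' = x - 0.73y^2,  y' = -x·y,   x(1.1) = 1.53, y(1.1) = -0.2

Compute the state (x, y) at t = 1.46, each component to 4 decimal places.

2.1815, -0.1051

Heun on (x,y): k1 = f(t_n, state_n); k2 = f(t_n + h, state_n + h·k1); state_{n+1} = state_n + (h/2)·(k1 + k2).
1.100000: (1.530000, -0.200000)
  k1 = (1.500800, 0.306000)
  predictor → (1.800144, -0.144920)
  k2 = (1.784813, 0.260877)
  → (1.825705, -0.148981)
1.280000: (1.825705, -0.148981)
  k1 = (1.809503, 0.271996)
  predictor → (2.151416, -0.100022)
  k2 = (2.144112, 0.215189)
  → (2.181530, -0.105135)
(x(1.46), y(1.46)) ≈ (2.1815, -0.1051)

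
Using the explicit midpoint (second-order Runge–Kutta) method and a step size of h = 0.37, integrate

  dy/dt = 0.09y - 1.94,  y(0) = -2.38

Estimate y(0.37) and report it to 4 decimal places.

-3.1903

Midpoint: k1 = f(t_n, y_n); k2 = f(t_n + h/2, y_n + (h/2)·k1); y_{n+1} = y_n + h·k2.
t=0.000000, y=-2.380000:
  k1 = f(0.000000, -2.380000) = -2.154200
  k2 = f(0.185000, -2.778527) = -2.190067
  y ← -2.380000 + 0.37·(-2.190067) = -3.190325
y(0.37) ≈ -3.1903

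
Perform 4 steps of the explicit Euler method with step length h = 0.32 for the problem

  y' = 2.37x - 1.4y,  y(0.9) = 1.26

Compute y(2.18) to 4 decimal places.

2.5690

Euler: y_{n+1} = y_n + h·f(x_n, y_n).
x=0.900000, y=1.260000: f=0.369000 → y ← 1.260000 + 0.32·0.369000 = 1.378080
x=1.220000, y=1.378080: f=0.962088 → y ← 1.378080 + 0.32·0.962088 = 1.685948
x=1.540000, y=1.685948: f=1.289473 → y ← 1.685948 + 0.32·1.289473 = 2.098579
x=1.860000, y=2.098579: f=1.470189 → y ← 2.098579 + 0.32·1.470189 = 2.569040
y(2.18) ≈ 2.5690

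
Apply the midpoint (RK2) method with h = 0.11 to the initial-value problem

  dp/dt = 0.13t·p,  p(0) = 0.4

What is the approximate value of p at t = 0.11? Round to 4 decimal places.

Midpoint: k1 = f(t_n, p_n); k2 = f(t_n + h/2, p_n + (h/2)·k1); p_{n+1} = p_n + h·k2.
t=0.000000, p=0.400000:
  k1 = f(0.000000, 0.400000) = 0.000000
  k2 = f(0.055000, 0.400000) = 0.002860
  p ← 0.400000 + 0.11·0.002860 = 0.400315
p(0.11) ≈ 0.4003

0.4003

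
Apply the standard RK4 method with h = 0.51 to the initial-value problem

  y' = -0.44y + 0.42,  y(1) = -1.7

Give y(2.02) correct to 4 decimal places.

RK4: k1 = f(s_n, y_n); k2 = f(s_n + h/2, y_n + (h/2)·k1); k3 = f(s_n + h/2, y_n + (h/2)·k2); k4 = f(s_n + h, y_n + h·k3); y_{n+1} = y_n + (h/6)·(k1 + 2k2 + 2k3 + k4).
s=1.000000, y=-1.700000:
  k1 = f(1.000000, -1.700000) = 1.168000
  k2 = f(1.255000, -1.402160) = 1.036950
  k3 = f(1.255000, -1.435578) = 1.051654
  k4 = f(1.510000, -1.163656) = 0.932009
  y ← -1.700000 + (0.51/6)·(k1 + 2k2 + 2k3 + k4) = -1.166436
s=1.510000, y=-1.166436:
  k1 = f(1.510000, -1.166436) = 0.933232
  k2 = f(1.765000, -0.928462) = 0.828523
  k3 = f(1.765000, -0.955163) = 0.840272
  k4 = f(2.020000, -0.737898) = 0.744675
  y ← -1.166436 + (0.51/6)·(k1 + 2k2 + 2k3 + k4) = -0.740119
y(2.02) ≈ -0.7401

-0.7401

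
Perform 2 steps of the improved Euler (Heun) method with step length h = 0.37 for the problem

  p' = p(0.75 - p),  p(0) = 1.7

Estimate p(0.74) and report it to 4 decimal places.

Heun: k1 = f(s_n, p_n); k2 = f(s_n + h, p_n + h·k1); p_{n+1} = p_n + (h/2)·(k1 + k2).
s=0.000000, p=1.700000:
  k1 = f(0.000000, 1.700000) = -1.615000
  k2 = f(0.370000, 1.102450) = -0.388559
  p ← 1.700000 + (0.37/2)·(-1.615000 + (-0.388559)) = 1.329342
s=0.370000, p=1.329342:
  k1 = f(0.370000, 1.329342) = -0.770143
  k2 = f(0.740000, 1.044389) = -0.307456
  p ← 1.329342 + (0.37/2)·(-0.770143 + (-0.307456)) = 1.129986
p(0.74) ≈ 1.1300

1.1300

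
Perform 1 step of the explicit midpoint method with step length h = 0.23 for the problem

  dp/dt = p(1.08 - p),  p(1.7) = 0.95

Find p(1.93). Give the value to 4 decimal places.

Midpoint: k1 = f(t_n, p_n); k2 = f(t_n + h/2, p_n + (h/2)·k1); p_{n+1} = p_n + h·k2.
t=1.700000, p=0.950000:
  k1 = f(1.700000, 0.950000) = 0.123500
  k2 = f(1.815000, 0.964202) = 0.111652
  p ← 0.950000 + 0.23·0.111652 = 0.975680
p(1.93) ≈ 0.9757

0.9757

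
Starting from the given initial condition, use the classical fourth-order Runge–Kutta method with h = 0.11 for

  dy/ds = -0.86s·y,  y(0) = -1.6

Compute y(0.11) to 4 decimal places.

RK4: k1 = f(s_n, y_n); k2 = f(s_n + h/2, y_n + (h/2)·k1); k3 = f(s_n + h/2, y_n + (h/2)·k2); k4 = f(s_n + h, y_n + h·k3); y_{n+1} = y_n + (h/6)·(k1 + 2k2 + 2k3 + k4).
s=0.000000, y=-1.600000:
  k1 = f(0.000000, -1.600000) = 0.000000
  k2 = f(0.055000, -1.600000) = 0.075680
  k3 = f(0.055000, -1.595838) = 0.075483
  k4 = f(0.110000, -1.591697) = 0.150575
  y ← -1.600000 + (0.11/6)·(k1 + 2k2 + 2k3 + k4) = -1.591697
y(0.11) ≈ -1.5917

-1.5917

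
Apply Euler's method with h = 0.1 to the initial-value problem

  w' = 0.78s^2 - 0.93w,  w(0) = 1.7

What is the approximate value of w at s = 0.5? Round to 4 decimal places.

1.0655

Euler: w_{n+1} = w_n + h·f(s_n, w_n).
s=0.000000, w=1.700000: f=-1.581000 → w ← 1.700000 + 0.1·(-1.581000) = 1.541900
s=0.100000, w=1.541900: f=-1.426167 → w ← 1.541900 + 0.1·(-1.426167) = 1.399283
s=0.200000, w=1.399283: f=-1.270133 → w ← 1.399283 + 0.1·(-1.270133) = 1.272270
s=0.300000, w=1.272270: f=-1.113011 → w ← 1.272270 + 0.1·(-1.113011) = 1.160969
s=0.400000, w=1.160969: f=-0.954901 → w ← 1.160969 + 0.1·(-0.954901) = 1.065479
w(0.5) ≈ 1.0655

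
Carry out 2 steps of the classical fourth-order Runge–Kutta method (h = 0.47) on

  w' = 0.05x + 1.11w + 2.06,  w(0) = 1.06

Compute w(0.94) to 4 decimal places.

RK4: k1 = f(x_n, w_n); k2 = f(x_n + h/2, w_n + (h/2)·k1); k3 = f(x_n + h/2, w_n + (h/2)·k2); k4 = f(x_n + h, w_n + h·k3); w_{n+1} = w_n + (h/6)·(k1 + 2k2 + 2k3 + k4).
x=0.000000, w=1.060000:
  k1 = f(0.000000, 1.060000) = 3.236600
  k2 = f(0.235000, 1.820601) = 4.092617
  k3 = f(0.235000, 2.021765) = 4.315909
  k4 = f(0.470000, 3.088477) = 5.511710
  w ← 1.060000 + (0.47/6)·(k1 + 2k2 + 2k3 + k4) = 3.062620
x=0.470000, w=3.062620:
  k1 = f(0.470000, 3.062620) = 5.483008
  k2 = f(0.705000, 4.351127) = 6.925001
  k3 = f(0.705000, 4.689995) = 7.301145
  k4 = f(0.940000, 6.494158) = 9.315515
  w ← 3.062620 + (0.47/6)·(k1 + 2k2 + 2k3 + k4) = 6.450601
w(0.94) ≈ 6.4506

6.4506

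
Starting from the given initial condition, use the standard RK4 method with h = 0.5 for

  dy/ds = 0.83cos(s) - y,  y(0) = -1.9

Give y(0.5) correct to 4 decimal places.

RK4: k1 = f(s_n, y_n); k2 = f(s_n + h/2, y_n + (h/2)·k1); k3 = f(s_n + h/2, y_n + (h/2)·k2); k4 = f(s_n + h, y_n + h·k3); y_{n+1} = y_n + (h/6)·(k1 + 2k2 + 2k3 + k4).
s=0.000000, y=-1.900000:
  k1 = f(0.000000, -1.900000) = 2.730000
  k2 = f(0.250000, -1.217500) = 2.021697
  k3 = f(0.250000, -1.394576) = 2.198773
  k4 = f(0.500000, -0.800614) = 1.529007
  y ← -1.900000 + (0.5/6)·(k1 + 2k2 + 2k3 + k4) = -0.841671
y(0.5) ≈ -0.8417

-0.8417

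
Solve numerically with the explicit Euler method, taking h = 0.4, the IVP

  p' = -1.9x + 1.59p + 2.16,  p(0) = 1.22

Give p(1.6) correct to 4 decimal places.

14.3925

Euler: p_{n+1} = p_n + h·f(x_n, p_n).
x=0.000000, p=1.220000: f=4.099800 → p ← 1.220000 + 0.4·4.099800 = 2.859920
x=0.400000, p=2.859920: f=5.947273 → p ← 2.859920 + 0.4·5.947273 = 5.238829
x=0.800000, p=5.238829: f=8.969738 → p ← 5.238829 + 0.4·8.969738 = 8.826724
x=1.200000, p=8.826724: f=13.914492 → p ← 8.826724 + 0.4·13.914492 = 14.392521
p(1.6) ≈ 14.3925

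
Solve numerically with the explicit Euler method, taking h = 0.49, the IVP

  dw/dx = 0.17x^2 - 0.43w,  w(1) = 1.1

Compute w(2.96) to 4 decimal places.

Euler: w_{n+1} = w_n + h·f(x_n, w_n).
x=1.000000, w=1.100000: f=-0.303000 → w ← 1.100000 + 0.49·(-0.303000) = 0.951530
x=1.490000, w=0.951530: f=-0.031741 → w ← 0.951530 + 0.49·(-0.031741) = 0.935977
x=1.980000, w=0.935977: f=0.263998 → w ← 0.935977 + 0.49·0.263998 = 1.065336
x=2.470000, w=1.065336: f=0.579059 → w ← 1.065336 + 0.49·0.579059 = 1.349075
w(2.96) ≈ 1.3491

1.3491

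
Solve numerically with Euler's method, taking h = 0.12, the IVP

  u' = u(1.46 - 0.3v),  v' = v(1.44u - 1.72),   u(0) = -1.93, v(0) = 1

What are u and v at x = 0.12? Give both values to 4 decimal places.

-2.1987, 0.4601

Euler on (u,v): u_{n+1} = u_n + h·u', v_{n+1} = v_n + h·v'.
0.000000: (-1.930000, 1.000000); f=(-2.238800, -4.499200) → (-2.198656, 0.460096)
(u(0.12), v(0.12)) ≈ (-2.1987, 0.4601)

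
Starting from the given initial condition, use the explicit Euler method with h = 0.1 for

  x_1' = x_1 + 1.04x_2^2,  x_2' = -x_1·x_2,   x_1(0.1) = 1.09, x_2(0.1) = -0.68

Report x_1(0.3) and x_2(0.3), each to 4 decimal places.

Euler on (x_1,x_2): x_1_{n+1} = x_1_n + h·x_1', x_2_{n+1} = x_2_n + h·x_2'.
0.100000: (1.090000, -0.680000); f=(1.570896, 0.741200) → (1.247090, -0.605880)
0.200000: (1.247090, -0.605880); f=(1.628864, 0.755587) → (1.409976, -0.530321)
(x_1(0.3), x_2(0.3)) ≈ (1.4100, -0.5303)

1.4100, -0.5303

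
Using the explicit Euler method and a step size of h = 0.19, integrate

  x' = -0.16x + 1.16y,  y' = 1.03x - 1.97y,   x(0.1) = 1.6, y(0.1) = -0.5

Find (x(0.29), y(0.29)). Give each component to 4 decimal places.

1.4412, 0.0003

Euler on (x,y): x_{n+1} = x_n + h·x', y_{n+1} = y_n + h·y'.
0.100000: (1.600000, -0.500000); f=(-0.836000, 2.633000) → (1.441160, 0.000270)
(x(0.29), y(0.29)) ≈ (1.4412, 0.0003)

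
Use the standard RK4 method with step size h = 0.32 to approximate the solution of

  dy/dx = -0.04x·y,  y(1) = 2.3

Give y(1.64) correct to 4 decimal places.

RK4: k1 = f(x_n, y_n); k2 = f(x_n + h/2, y_n + (h/2)·k1); k3 = f(x_n + h/2, y_n + (h/2)·k2); k4 = f(x_n + h, y_n + h·k3); y_{n+1} = y_n + (h/6)·(k1 + 2k2 + 2k3 + k4).
x=1.000000, y=2.300000:
  k1 = f(1.000000, 2.300000) = -0.092000
  k2 = f(1.160000, 2.285280) = -0.106037
  k3 = f(1.160000, 2.283034) = -0.105933
  k4 = f(1.320000, 2.266102) = -0.119650
  y ← 2.300000 + (0.32/6)·(k1 + 2k2 + 2k3 + k4) = 2.266102
x=1.320000, y=2.266102:
  k1 = f(1.320000, 2.266102) = -0.119650
  k2 = f(1.480000, 2.246958) = -0.133020
  k3 = f(1.480000, 2.244819) = -0.132893
  k4 = f(1.640000, 2.223576) = -0.145867
  y ← 2.266102 + (0.32/6)·(k1 + 2k2 + 2k3 + k4) = 2.223577
y(1.64) ≈ 2.2236

2.2236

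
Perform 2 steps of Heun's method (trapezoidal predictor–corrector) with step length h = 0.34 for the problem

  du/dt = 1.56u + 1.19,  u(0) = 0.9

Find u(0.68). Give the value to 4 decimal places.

3.8805

Heun: k1 = f(t_n, u_n); k2 = f(t_n + h, u_n + h·k1); u_{n+1} = u_n + (h/2)·(k1 + k2).
t=0.000000, u=0.900000:
  k1 = f(0.000000, 0.900000) = 2.594000
  k2 = f(0.340000, 1.781960) = 3.969858
  u ← 0.900000 + (0.34/2)·(2.594000 + 3.969858) = 2.015856
t=0.340000, u=2.015856:
  k1 = f(0.340000, 2.015856) = 4.334735
  k2 = f(0.680000, 3.489666) = 6.633878
  u ← 2.015856 + (0.34/2)·(4.334735 + 6.633878) = 3.880520
u(0.68) ≈ 3.8805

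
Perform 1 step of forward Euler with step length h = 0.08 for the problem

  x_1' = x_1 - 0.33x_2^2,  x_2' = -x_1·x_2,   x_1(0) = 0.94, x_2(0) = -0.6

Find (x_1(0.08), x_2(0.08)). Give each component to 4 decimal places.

Euler on (x_1,x_2): x_1_{n+1} = x_1_n + h·x_1', x_2_{n+1} = x_2_n + h·x_2'.
0.000000: (0.940000, -0.600000); f=(0.821200, 0.564000) → (1.005696, -0.554880)
(x_1(0.08), x_2(0.08)) ≈ (1.0057, -0.5549)

1.0057, -0.5549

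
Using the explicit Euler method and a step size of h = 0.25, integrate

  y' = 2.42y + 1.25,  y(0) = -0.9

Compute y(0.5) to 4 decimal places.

Euler: y_{n+1} = y_n + h·f(t_n, y_n).
t=0.000000, y=-0.900000: f=-0.928000 → y ← -0.900000 + 0.25·(-0.928000) = -1.132000
t=0.250000, y=-1.132000: f=-1.489440 → y ← -1.132000 + 0.25·(-1.489440) = -1.504360
y(0.5) ≈ -1.5044

-1.5044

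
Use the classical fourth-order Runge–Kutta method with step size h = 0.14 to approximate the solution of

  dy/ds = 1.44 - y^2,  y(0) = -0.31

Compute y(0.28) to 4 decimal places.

RK4: k1 = f(s_n, y_n); k2 = f(s_n + h/2, y_n + (h/2)·k1); k3 = f(s_n + h/2, y_n + (h/2)·k2); k4 = f(s_n + h, y_n + h·k3); y_{n+1} = y_n + (h/6)·(k1 + 2k2 + 2k3 + k4).
s=0.000000, y=-0.310000:
  k1 = f(0.000000, -0.310000) = 1.343900
  k2 = f(0.070000, -0.215927) = 1.393376
  k3 = f(0.070000, -0.212464) = 1.394859
  k4 = f(0.140000, -0.114720) = 1.426839
  y ← -0.310000 + (0.14/6)·(k1 + 2k2 + 2k3 + k4) = -0.115232
s=0.140000, y=-0.115232:
  k1 = f(0.140000, -0.115232) = 1.426722
  k2 = f(0.210000, -0.015361) = 1.439764
  k3 = f(0.210000, -0.014448) = 1.439791
  k4 = f(0.280000, 0.086339) = 1.432546
  y ← -0.115232 + (0.14/6)·(k1 + 2k2 + 2k3 + k4) = 0.085864
y(0.28) ≈ 0.0859

0.0859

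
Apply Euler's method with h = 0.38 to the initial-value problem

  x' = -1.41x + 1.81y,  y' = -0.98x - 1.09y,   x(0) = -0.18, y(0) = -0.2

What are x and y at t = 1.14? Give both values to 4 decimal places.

-0.0272, 0.0821

Euler on (x,y): x_{n+1} = x_n + h·x', y_{n+1} = y_n + h·y'.
0.000000: (-0.180000, -0.200000); f=(-0.108200, 0.394400) → (-0.221116, -0.050128)
0.380000: (-0.221116, -0.050128); f=(0.221042, 0.271333) → (-0.137120, 0.052979)
0.760000: (-0.137120, 0.052979); f=(0.289231, 0.076631) → (-0.027212, 0.082098)
(x(1.14), y(1.14)) ≈ (-0.0272, 0.0821)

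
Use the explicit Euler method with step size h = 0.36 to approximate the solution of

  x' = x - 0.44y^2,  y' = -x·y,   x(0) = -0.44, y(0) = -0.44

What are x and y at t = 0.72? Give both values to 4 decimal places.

Euler on (x,y): x_{n+1} = x_n + h·x', y_{n+1} = y_n + h·y'.
0.000000: (-0.440000, -0.440000); f=(-0.525184, -0.193600) → (-0.629066, -0.509696)
0.360000: (-0.629066, -0.509696); f=(-0.743374, -0.320633) → (-0.896681, -0.625124)
(x(0.72), y(0.72)) ≈ (-0.8967, -0.6251)

-0.8967, -0.6251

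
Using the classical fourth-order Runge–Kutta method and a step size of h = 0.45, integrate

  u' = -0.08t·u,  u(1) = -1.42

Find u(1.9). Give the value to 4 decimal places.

-1.2792

RK4: k1 = f(t_n, u_n); k2 = f(t_n + h/2, u_n + (h/2)·k1); k3 = f(t_n + h/2, u_n + (h/2)·k2); k4 = f(t_n + h, u_n + h·k3); u_{n+1} = u_n + (h/6)·(k1 + 2k2 + 2k3 + k4).
t=1.000000, u=-1.420000:
  k1 = f(1.000000, -1.420000) = 0.113600
  k2 = f(1.225000, -1.394440) = 0.136655
  k3 = f(1.225000, -1.389253) = 0.136147
  k4 = f(1.450000, -1.358734) = 0.157613
  u ← -1.420000 + (0.45/6)·(k1 + 2k2 + 2k3 + k4) = -1.358739
t=1.450000, u=-1.358739:
  k1 = f(1.450000, -1.358739) = 0.157614
  k2 = f(1.675000, -1.323276) = 0.177319
  k3 = f(1.675000, -1.318842) = 0.176725
  k4 = f(1.900000, -1.279213) = 0.194440
  u ← -1.358739 + (0.45/6)·(k1 + 2k2 + 2k3 + k4) = -1.279228
u(1.9) ≈ -1.2792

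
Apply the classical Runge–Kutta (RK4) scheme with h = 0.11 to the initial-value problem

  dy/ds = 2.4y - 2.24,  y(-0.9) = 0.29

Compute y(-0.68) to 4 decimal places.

RK4: k1 = f(s_n, y_n); k2 = f(s_n + h/2, y_n + (h/2)·k1); k3 = f(s_n + h/2, y_n + (h/2)·k2); k4 = f(s_n + h, y_n + h·k3); y_{n+1} = y_n + (h/6)·(k1 + 2k2 + 2k3 + k4).
s=-0.900000, y=0.290000:
  k1 = f(-0.900000, 0.290000) = -1.544000
  k2 = f(-0.845000, 0.205080) = -1.747808
  k3 = f(-0.845000, 0.193871) = -1.774711
  k4 = f(-0.790000, 0.094782) = -2.012524
  y ← 0.290000 + (0.11/6)·(k1 + 2k2 + 2k3 + k4) = 0.095638
s=-0.790000, y=0.095638:
  k1 = f(-0.790000, 0.095638) = -2.010469
  k2 = f(-0.735000, -0.014938) = -2.275851
  k3 = f(-0.735000, -0.029534) = -2.310881
  k4 = f(-0.680000, -0.158559) = -2.620541
  y ← 0.095638 + (0.11/6)·(k1 + 2k2 + 2k3 + k4) = -0.157444
y(-0.68) ≈ -0.1574

-0.1574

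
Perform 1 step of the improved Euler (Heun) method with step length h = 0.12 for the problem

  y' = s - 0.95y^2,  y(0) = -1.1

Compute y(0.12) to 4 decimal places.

-1.2491

Heun: k1 = f(s_n, y_n); k2 = f(s_n + h, y_n + h·k1); y_{n+1} = y_n + (h/2)·(k1 + k2).
s=0.000000, y=-1.100000:
  k1 = f(0.000000, -1.100000) = -1.149500
  k2 = f(0.120000, -1.237940) = -1.335871
  y ← -1.100000 + (0.12/2)·(-1.149500 + (-1.335871)) = -1.249122
y(0.12) ≈ -1.2491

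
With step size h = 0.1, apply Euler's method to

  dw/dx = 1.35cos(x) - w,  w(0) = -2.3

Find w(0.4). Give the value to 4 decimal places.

-1.0538

Euler: w_{n+1} = w_n + h·f(x_n, w_n).
x=0.000000, w=-2.300000: f=3.650000 → w ← -2.300000 + 0.1·3.650000 = -1.935000
x=0.100000, w=-1.935000: f=3.278256 → w ← -1.935000 + 0.1·3.278256 = -1.607174
x=0.200000, w=-1.607174: f=2.930264 → w ← -1.607174 + 0.1·2.930264 = -1.314148
x=0.300000, w=-1.314148: f=2.603852 → w ← -1.314148 + 0.1·2.603852 = -1.053763
w(0.4) ≈ -1.0538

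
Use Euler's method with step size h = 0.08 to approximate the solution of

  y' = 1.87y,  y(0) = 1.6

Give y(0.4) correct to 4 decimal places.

Euler: y_{n+1} = y_n + h·f(x_n, y_n).
x=0.000000, y=1.600000: f=2.992000 → y ← 1.600000 + 0.08·2.992000 = 1.839360
x=0.080000, y=1.839360: f=3.439603 → y ← 1.839360 + 0.08·3.439603 = 2.114528
x=0.160000, y=2.114528: f=3.954168 → y ← 2.114528 + 0.08·3.954168 = 2.430862
x=0.240000, y=2.430862: f=4.545711 → y ← 2.430862 + 0.08·4.545711 = 2.794519
x=0.320000, y=2.794519: f=5.225750 → y ← 2.794519 + 0.08·5.225750 = 3.212579
y(0.4) ≈ 3.2126

3.2126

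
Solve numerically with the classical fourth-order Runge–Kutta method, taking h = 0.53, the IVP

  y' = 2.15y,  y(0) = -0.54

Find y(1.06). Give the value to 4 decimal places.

RK4: k1 = f(t_n, y_n); k2 = f(t_n + h/2, y_n + (h/2)·k1); k3 = f(t_n + h/2, y_n + (h/2)·k2); k4 = f(t_n + h, y_n + h·k3); y_{n+1} = y_n + (h/6)·(k1 + 2k2 + 2k3 + k4).
t=0.000000, y=-0.540000:
  k1 = f(0.000000, -0.540000) = -1.161000
  k2 = f(0.265000, -0.847665) = -1.822480
  k3 = f(0.265000, -1.022957) = -2.199358
  k4 = f(0.530000, -1.705660) = -3.667168
  y ← -0.540000 + (0.53/6)·(k1 + 2k2 + 2k3 + k4) = -1.677013
t=0.530000, y=-1.677013:
  k1 = f(0.530000, -1.677013) = -3.605578
  k2 = f(0.795000, -2.632491) = -5.659855
  k3 = f(0.795000, -3.176875) = -6.830280
  k4 = f(1.060000, -5.297061) = -11.388682
  y ← -1.677013 + (0.53/6)·(k1 + 2k2 + 2k3 + k4) = -5.208096
y(1.06) ≈ -5.2081

-5.2081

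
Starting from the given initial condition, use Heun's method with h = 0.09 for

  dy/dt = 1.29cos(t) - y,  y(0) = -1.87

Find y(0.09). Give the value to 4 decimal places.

Heun: k1 = f(t_n, y_n); k2 = f(t_n + h, y_n + h·k1); y_{n+1} = y_n + (h/2)·(k1 + k2).
t=0.000000, y=-1.870000:
  k1 = f(0.000000, -1.870000) = 3.160000
  k2 = f(0.090000, -1.585600) = 2.870379
  y ← -1.870000 + (0.09/2)·(3.160000 + 2.870379) = -1.598633
y(0.09) ≈ -1.5986

-1.5986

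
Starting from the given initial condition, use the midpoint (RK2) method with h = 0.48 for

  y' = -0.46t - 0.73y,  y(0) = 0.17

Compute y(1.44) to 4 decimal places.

-0.2933

Midpoint: k1 = f(t_n, y_n); k2 = f(t_n + h/2, y_n + (h/2)·k1); y_{n+1} = y_n + h·k2.
t=0.000000, y=0.170000:
  k1 = f(0.000000, 0.170000) = -0.124100
  k2 = f(0.240000, 0.140216) = -0.212758
  y ← 0.170000 + 0.48·(-0.212758) = 0.067876
t=0.480000, y=0.067876:
  k1 = f(0.480000, 0.067876) = -0.270350
  k2 = f(0.720000, 0.002992) = -0.333384
  y ← 0.067876 + 0.48·(-0.333384) = -0.092148
t=0.960000, y=-0.092148:
  k1 = f(0.960000, -0.092148) = -0.374332
  k2 = f(1.200000, -0.181988) = -0.419149
  y ← -0.092148 + 0.48·(-0.419149) = -0.293340
y(1.44) ≈ -0.2933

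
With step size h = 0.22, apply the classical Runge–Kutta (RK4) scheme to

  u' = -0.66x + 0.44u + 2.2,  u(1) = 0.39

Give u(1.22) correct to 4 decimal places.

RK4: k1 = f(x_n, u_n); k2 = f(x_n + h/2, u_n + (h/2)·k1); k3 = f(x_n + h/2, u_n + (h/2)·k2); k4 = f(x_n + h, u_n + h·k3); u_{n+1} = u_n + (h/6)·(k1 + 2k2 + 2k3 + k4).
x=1.000000, u=0.390000:
  k1 = f(1.000000, 0.390000) = 1.711600
  k2 = f(1.110000, 0.578276) = 1.721841
  k3 = f(1.110000, 0.579403) = 1.722337
  k4 = f(1.220000, 0.768914) = 1.733122
  u ← 0.390000 + (0.22/6)·(k1 + 2k2 + 2k3 + k4) = 0.768880
u(1.22) ≈ 0.7689

0.7689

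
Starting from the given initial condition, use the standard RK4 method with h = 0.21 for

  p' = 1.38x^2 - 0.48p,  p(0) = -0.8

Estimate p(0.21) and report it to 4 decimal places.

-0.7191

RK4: k1 = f(x_n, p_n); k2 = f(x_n + h/2, p_n + (h/2)·k1); k3 = f(x_n + h/2, p_n + (h/2)·k2); k4 = f(x_n + h, p_n + h·k3); p_{n+1} = p_n + (h/6)·(k1 + 2k2 + 2k3 + k4).
x=0.000000, p=-0.800000:
  k1 = f(0.000000, -0.800000) = 0.384000
  k2 = f(0.105000, -0.759680) = 0.379861
  k3 = f(0.105000, -0.760115) = 0.380070
  k4 = f(0.210000, -0.720185) = 0.406547
  p ← -0.800000 + (0.21/6)·(k1 + 2k2 + 2k3 + k4) = -0.719136
p(0.21) ≈ -0.7191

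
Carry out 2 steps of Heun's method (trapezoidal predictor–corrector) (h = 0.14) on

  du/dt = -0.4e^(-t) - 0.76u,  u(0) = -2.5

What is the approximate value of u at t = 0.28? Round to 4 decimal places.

Heun: k1 = f(t_n, u_n); k2 = f(t_n + h, u_n + h·k1); u_{n+1} = u_n + (h/2)·(k1 + k2).
t=0.000000, u=-2.500000:
  k1 = f(0.000000, -2.500000) = 1.500000
  k2 = f(0.140000, -2.290000) = 1.392657
  u ← -2.500000 + (0.14/2)·(1.500000 + 1.392657) = -2.297514
t=0.140000, u=-2.297514:
  k1 = f(0.140000, -2.297514) = 1.398367
  k2 = f(0.280000, -2.101743) = 1.295011
  u ← -2.297514 + (0.14/2)·(1.398367 + 1.295011) = -2.108978
u(0.28) ≈ -2.1090

-2.1090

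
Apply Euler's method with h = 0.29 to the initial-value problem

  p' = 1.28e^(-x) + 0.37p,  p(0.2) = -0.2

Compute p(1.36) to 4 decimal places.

0.7065

Euler: p_{n+1} = p_n + h·f(x_n, p_n).
x=0.200000, p=-0.200000: f=0.973975 → p ← -0.200000 + 0.29·0.973975 = 0.082453
x=0.490000, p=0.082453: f=0.814669 → p ← 0.082453 + 0.29·0.814669 = 0.318707
x=0.780000, p=0.318707: f=0.704681 → p ← 0.318707 + 0.29·0.704681 = 0.523065
x=1.070000, p=0.523065: f=0.632585 → p ← 0.523065 + 0.29·0.632585 = 0.706514
p(1.36) ≈ 0.7065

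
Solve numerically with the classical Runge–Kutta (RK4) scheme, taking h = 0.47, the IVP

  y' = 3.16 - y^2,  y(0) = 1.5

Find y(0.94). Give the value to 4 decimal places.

RK4: k1 = f(t_n, y_n); k2 = f(t_n + h/2, y_n + (h/2)·k1); k3 = f(t_n + h/2, y_n + (h/2)·k2); k4 = f(t_n + h, y_n + h·k3); y_{n+1} = y_n + (h/6)·(k1 + 2k2 + 2k3 + k4).
t=0.000000, y=1.500000:
  k1 = f(0.000000, 1.500000) = 0.910000
  k2 = f(0.235000, 1.713850) = 0.222718
  k3 = f(0.235000, 1.552339) = 0.750244
  k4 = f(0.470000, 1.852615) = -0.272182
  y ← 1.500000 + (0.47/6)·(k1 + 2k2 + 2k3 + k4) = 1.702393
t=0.470000, y=1.702393:
  k1 = f(0.470000, 1.702393) = 0.261857
  k2 = f(0.705000, 1.763930) = 0.048552
  k3 = f(0.705000, 1.713803) = 0.222879
  k4 = f(0.940000, 1.807147) = -0.105779
  y ← 1.702393 + (0.47/6)·(k1 + 2k2 + 2k3 + k4) = 1.757144
y(0.94) ≈ 1.7571

1.7571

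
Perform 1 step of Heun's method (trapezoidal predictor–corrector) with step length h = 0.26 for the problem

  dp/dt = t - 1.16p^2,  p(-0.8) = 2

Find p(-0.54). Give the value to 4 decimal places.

Heun: k1 = f(t_n, p_n); k2 = f(t_n + h, p_n + h·k1); p_{n+1} = p_n + (h/2)·(k1 + k2).
t=-0.800000, p=2.000000:
  k1 = f(-0.800000, 2.000000) = -5.440000
  k2 = f(-0.540000, 0.585600) = -0.937796
  p ← 2.000000 + (0.26/2)·(-5.440000 + (-0.937796)) = 1.170887
p(-0.54) ≈ 1.1709

1.1709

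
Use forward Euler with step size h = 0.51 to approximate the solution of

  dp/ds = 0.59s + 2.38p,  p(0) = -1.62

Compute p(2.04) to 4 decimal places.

Euler: p_{n+1} = p_n + h·f(s_n, p_n).
s=0.000000, p=-1.620000: f=-3.855600 → p ← -1.620000 + 0.51·(-3.855600) = -3.586356
s=0.510000, p=-3.586356: f=-8.234627 → p ← -3.586356 + 0.51·(-8.234627) = -7.786016
s=1.020000, p=-7.786016: f=-17.928918 → p ← -7.786016 + 0.51·(-17.928918) = -16.929764
s=1.530000, p=-16.929764: f=-39.390138 → p ← -16.929764 + 0.51·(-39.390138) = -37.018735
p(2.04) ≈ -37.0187

-37.0187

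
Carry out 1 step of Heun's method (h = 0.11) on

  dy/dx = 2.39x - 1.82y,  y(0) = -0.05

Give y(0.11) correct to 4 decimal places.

-0.0265

Heun: k1 = f(x_n, y_n); k2 = f(x_n + h, y_n + h·k1); y_{n+1} = y_n + (h/2)·(k1 + k2).
x=0.000000, y=-0.050000:
  k1 = f(0.000000, -0.050000) = 0.091000
  k2 = f(0.110000, -0.039990) = 0.335682
  y ← -0.050000 + (0.11/2)·(0.091000 + 0.335682) = -0.026533
y(0.11) ≈ -0.0265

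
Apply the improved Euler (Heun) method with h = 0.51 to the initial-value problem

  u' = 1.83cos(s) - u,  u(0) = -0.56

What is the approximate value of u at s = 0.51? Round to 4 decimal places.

0.2887

Heun: k1 = f(s_n, u_n); k2 = f(s_n + h, u_n + h·k1); u_{n+1} = u_n + (h/2)·(k1 + k2).
s=0.000000, u=-0.560000:
  k1 = f(0.000000, -0.560000) = 2.390000
  k2 = f(0.510000, 0.658900) = 0.938222
  u ← -0.560000 + (0.51/2)·(2.390000 + 0.938222) = 0.288697
u(0.51) ≈ 0.2887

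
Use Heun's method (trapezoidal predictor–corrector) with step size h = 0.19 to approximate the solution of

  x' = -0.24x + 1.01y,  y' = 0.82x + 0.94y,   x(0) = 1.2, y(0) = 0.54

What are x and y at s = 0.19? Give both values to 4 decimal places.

Heun on (x,y): k1 = f(s_n, state_n); k2 = f(s_n + h, state_n + h·k1); state_{n+1} = state_n + (h/2)·(k1 + k2).
0.000000: (1.200000, 0.540000)
  k1 = (0.257400, 1.491600)
  predictor → (1.248906, 0.823404)
  k2 = (0.531901, 1.798103)
  → (1.274984, 0.852522)
(x(0.19), y(0.19)) ≈ (1.2750, 0.8525)

1.2750, 0.8525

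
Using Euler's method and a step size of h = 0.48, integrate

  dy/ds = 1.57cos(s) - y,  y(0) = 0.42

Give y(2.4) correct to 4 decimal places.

Euler: y_{n+1} = y_n + h·f(s_n, y_n).
s=0.000000, y=0.420000: f=1.150000 → y ← 0.420000 + 0.48·1.150000 = 0.972000
s=0.480000, y=0.972000: f=0.420582 → y ← 0.972000 + 0.48·0.420582 = 1.173879
s=0.960000, y=1.173879: f=-0.273453 → y ← 1.173879 + 0.48·(-0.273453) = 1.042622
s=1.440000, y=1.042622: f=-0.837857 → y ← 1.042622 + 0.48·(-0.837857) = 0.640451
s=1.920000, y=0.640451: f=-1.177626 → y ← 0.640451 + 0.48·(-1.177626) = 0.075190
y(2.4) ≈ 0.0752

0.0752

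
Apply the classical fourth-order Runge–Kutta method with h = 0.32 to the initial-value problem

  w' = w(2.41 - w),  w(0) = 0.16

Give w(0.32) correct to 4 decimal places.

0.3210

RK4: k1 = f(x_n, w_n); k2 = f(x_n + h/2, w_n + (h/2)·k1); k3 = f(x_n + h/2, w_n + (h/2)·k2); k4 = f(x_n + h, w_n + h·k3); w_{n+1} = w_n + (h/6)·(k1 + 2k2 + 2k3 + k4).
x=0.000000, w=0.160000:
  k1 = f(0.000000, 0.160000) = 0.360000
  k2 = f(0.160000, 0.217600) = 0.477066
  k3 = f(0.160000, 0.236331) = 0.513705
  k4 = f(0.320000, 0.324385) = 0.676543
  w ← 0.160000 + (0.32/6)·(k1 + 2k2 + 2k3 + k4) = 0.320965
w(0.32) ≈ 0.3210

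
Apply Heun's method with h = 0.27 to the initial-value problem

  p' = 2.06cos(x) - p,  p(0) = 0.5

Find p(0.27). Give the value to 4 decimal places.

0.8543

Heun: k1 = f(x_n, p_n); k2 = f(x_n + h, p_n + h·k1); p_{n+1} = p_n + (h/2)·(k1 + k2).
x=0.000000, p=0.500000:
  k1 = f(0.000000, 0.500000) = 1.560000
  k2 = f(0.270000, 0.921200) = 1.064168
  p ← 0.500000 + (0.27/2)·(1.560000 + 1.064168) = 0.854263
p(0.27) ≈ 0.8543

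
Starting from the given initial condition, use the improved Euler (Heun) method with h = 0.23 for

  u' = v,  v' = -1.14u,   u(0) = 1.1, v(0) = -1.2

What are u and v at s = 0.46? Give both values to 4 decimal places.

Heun on (u,v): k1 = f(s_n, state_n); k2 = f(s_n + h, state_n + h·k1); state_{n+1} = state_n + (h/2)·(k1 + k2).
0.000000: (1.100000, -1.200000)
  k1 = (-1.200000, -1.254000)
  predictor → (0.824000, -1.488420)
  k2 = (-1.488420, -0.939360)
  → (0.790832, -1.452236)
0.230000: (0.790832, -1.452236)
  k1 = (-1.452236, -0.901548)
  predictor → (0.456817, -1.659592)
  k2 = (-1.659592, -0.520772)
  → (0.432971, -1.615803)
(u(0.46), v(0.46)) ≈ (0.4330, -1.6158)

0.4330, -1.6158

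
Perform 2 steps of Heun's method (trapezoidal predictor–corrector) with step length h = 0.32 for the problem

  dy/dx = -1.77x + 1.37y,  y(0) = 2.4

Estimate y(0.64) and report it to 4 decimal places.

5.2006

Heun: k1 = f(x_n, y_n); k2 = f(x_n + h, y_n + h·k1); y_{n+1} = y_n + (h/2)·(k1 + k2).
x=0.000000, y=2.400000:
  k1 = f(0.000000, 2.400000) = 3.288000
  k2 = f(0.320000, 3.452160) = 4.163059
  y ← 2.400000 + (0.32/2)·(3.288000 + 4.163059) = 3.592169
x=0.320000, y=3.592169:
  k1 = f(0.320000, 3.592169) = 4.354872
  k2 = f(0.640000, 4.985729) = 5.697648
  y ← 3.592169 + (0.32/2)·(4.354872 + 5.697648) = 5.200573
y(0.64) ≈ 5.2006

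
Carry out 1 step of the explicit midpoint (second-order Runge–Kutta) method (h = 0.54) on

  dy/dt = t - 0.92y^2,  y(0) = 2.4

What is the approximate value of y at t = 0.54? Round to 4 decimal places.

Midpoint: k1 = f(t_n, y_n); k2 = f(t_n + h/2, y_n + (h/2)·k1); y_{n+1} = y_n + h·k2.
t=0.000000, y=2.400000:
  k1 = f(0.000000, 2.400000) = -5.299200
  k2 = f(0.270000, 0.969216) = -0.594229
  y ← 2.400000 + 0.54·(-0.594229) = 2.079116
y(0.54) ≈ 2.0791

2.0791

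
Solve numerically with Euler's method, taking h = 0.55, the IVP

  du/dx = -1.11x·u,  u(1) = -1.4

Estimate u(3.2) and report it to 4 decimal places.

-0.0051

Euler: u_{n+1} = u_n + h·f(x_n, u_n).
x=1.000000, u=-1.400000: f=1.554000 → u ← -1.400000 + 0.55·1.554000 = -0.545300
x=1.550000, u=-0.545300: f=0.938189 → u ← -0.545300 + 0.55·0.938189 = -0.029296
x=2.100000, u=-0.029296: f=0.068290 → u ← -0.029296 + 0.55·0.068290 = 0.008263
x=2.650000, u=0.008263: f=-0.024306 → u ← 0.008263 + 0.55·(-0.024306) = -0.005105
u(3.2) ≈ -0.0051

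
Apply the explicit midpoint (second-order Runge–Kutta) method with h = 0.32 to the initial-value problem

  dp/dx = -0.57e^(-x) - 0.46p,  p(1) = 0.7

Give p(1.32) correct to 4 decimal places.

Midpoint: k1 = f(x_n, p_n); k2 = f(x_n + h/2, p_n + (h/2)·k1); p_{n+1} = p_n + h·k2.
x=1.000000, p=0.700000:
  k1 = f(1.000000, 0.700000) = -0.531691
  k2 = f(1.160000, 0.614929) = -0.461555
  p ← 0.700000 + 0.32·(-0.461555) = 0.552303
p(1.32) ≈ 0.5523

0.5523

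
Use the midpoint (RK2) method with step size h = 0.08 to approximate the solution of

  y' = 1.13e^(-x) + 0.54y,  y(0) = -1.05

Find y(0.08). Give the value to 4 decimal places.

Midpoint: k1 = f(x_n, y_n); k2 = f(x_n + h/2, y_n + (h/2)·k1); y_{n+1} = y_n + h·k2.
x=0.000000, y=-1.050000:
  k1 = f(0.000000, -1.050000) = 0.563000
  k2 = f(0.040000, -1.027480) = 0.530853
  y ← -1.050000 + 0.08·0.530853 = -1.007532
y(0.08) ≈ -1.0075

-1.0075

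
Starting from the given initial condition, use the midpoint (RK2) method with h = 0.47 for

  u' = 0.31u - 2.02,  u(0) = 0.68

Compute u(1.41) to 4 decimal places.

-2.5069

Midpoint: k1 = f(x_n, u_n); k2 = f(x_n + h/2, u_n + (h/2)·k1); u_{n+1} = u_n + h·k2.
x=0.000000, u=0.680000:
  k1 = f(0.000000, 0.680000) = -1.809200
  k2 = f(0.235000, 0.254838) = -1.941000
  u ← 0.680000 + 0.47·(-1.941000) = -0.232270
x=0.470000, u=-0.232270:
  k1 = f(0.470000, -0.232270) = -2.092004
  k2 = f(0.705000, -0.723891) = -2.244406
  u ← -0.232270 + 0.47·(-2.244406) = -1.287141
x=0.940000, u=-1.287141:
  k1 = f(0.940000, -1.287141) = -2.419014
  k2 = f(1.175000, -1.855609) = -2.595239
  u ← -1.287141 + 0.47·(-2.595239) = -2.506903
u(1.41) ≈ -2.5069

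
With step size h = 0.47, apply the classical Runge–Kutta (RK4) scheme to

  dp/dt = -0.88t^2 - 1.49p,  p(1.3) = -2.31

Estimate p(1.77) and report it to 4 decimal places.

-1.8811

RK4: k1 = f(t_n, p_n); k2 = f(t_n + h/2, p_n + (h/2)·k1); k3 = f(t_n + h/2, p_n + (h/2)·k2); k4 = f(t_n + h, p_n + h·k3); p_{n+1} = p_n + (h/6)·(k1 + 2k2 + 2k3 + k4).
t=1.300000, p=-2.310000:
  k1 = f(1.300000, -2.310000) = 1.954700
  k2 = f(1.535000, -1.850646) = 0.683984
  k3 = f(1.535000, -2.149264) = 1.128925
  k4 = f(1.770000, -1.779405) = -0.105638
  p ← -2.310000 + (0.47/6)·(k1 + 2k2 + 2k3 + k4) = -1.881134
p(1.77) ≈ -1.8811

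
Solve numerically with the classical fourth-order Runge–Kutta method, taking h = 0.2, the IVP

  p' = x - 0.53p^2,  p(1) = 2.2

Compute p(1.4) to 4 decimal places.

1.8436

RK4: k1 = f(x_n, p_n); k2 = f(x_n + h/2, p_n + (h/2)·k1); k3 = f(x_n + h/2, p_n + (h/2)·k2); k4 = f(x_n + h, p_n + h·k3); p_{n+1} = p_n + (h/6)·(k1 + 2k2 + 2k3 + k4).
x=1.000000, p=2.200000:
  k1 = f(1.000000, 2.200000) = -1.565200
  k2 = f(1.100000, 2.043480) = -1.113180
  k3 = f(1.100000, 2.088682) = -1.212174
  k4 = f(1.200000, 1.957565) = -0.830993
  p ← 2.200000 + (0.2/6)·(k1 + 2k2 + 2k3 + k4) = 1.965103
x=1.200000, p=1.965103:
  k1 = f(1.200000, 1.965103) = -0.846664
  k2 = f(1.300000, 1.880437) = -0.574103
  k3 = f(1.300000, 1.907693) = -0.628825
  k4 = f(1.400000, 1.839338) = -0.393078
  p ← 1.965103 + (0.2/6)·(k1 + 2k2 + 2k3 + k4) = 1.843583
p(1.4) ≈ 1.8436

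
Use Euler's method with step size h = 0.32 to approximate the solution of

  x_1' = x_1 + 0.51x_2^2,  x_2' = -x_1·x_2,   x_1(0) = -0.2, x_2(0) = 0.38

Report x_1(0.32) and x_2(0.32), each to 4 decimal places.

-0.2404, 0.4043

Euler on (x_1,x_2): x_1_{n+1} = x_1_n + h·x_1', x_2_{n+1} = x_2_n + h·x_2'.
0.000000: (-0.200000, 0.380000); f=(-0.126356, 0.076000) → (-0.240434, 0.404320)
(x_1(0.32), x_2(0.32)) ≈ (-0.2404, 0.4043)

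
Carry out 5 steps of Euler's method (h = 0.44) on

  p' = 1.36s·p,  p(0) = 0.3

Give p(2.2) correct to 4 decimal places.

2.1262

Euler: p_{n+1} = p_n + h·f(s_n, p_n).
s=0.000000, p=0.300000: f=0.000000 → p ← 0.300000 + 0.44·0.000000 = 0.300000
s=0.440000, p=0.300000: f=0.179520 → p ← 0.300000 + 0.44·0.179520 = 0.378989
s=0.880000, p=0.378989: f=0.453574 → p ← 0.378989 + 0.44·0.453574 = 0.578561
s=1.320000, p=0.578561: f=1.038633 → p ← 0.578561 + 0.44·1.038633 = 1.035560
s=1.760000, p=1.035560: f=2.478716 → p ← 1.035560 + 0.44·2.478716 = 2.126195
p(2.2) ≈ 2.1262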